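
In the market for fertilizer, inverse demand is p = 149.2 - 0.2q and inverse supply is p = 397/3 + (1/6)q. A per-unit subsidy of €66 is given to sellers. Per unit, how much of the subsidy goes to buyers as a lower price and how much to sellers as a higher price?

Pre-subsidy: 149.2 - 0.2q = 397/3 + (1/6)q gives q* = 46 and p* = 140.
With the subsidy, sellers receive ps = pb + 66 for each unit, where pb is the price buyers pay.
On the curves, pb = 149.2 - 0.2q and ps = 397/3 + (1/6)q; the wedge ps − pb = 66 gives 397/3 + (1/6)q − (149.2 - 0.2q) = 66, so q' = 226.
Then pb = 149.2 − 0.2·226 = 104 and ps = 397/3 + (1/6)·226 = 170.
Buyers' price falls by p* − pb = 140 − 104 = 36; sellers' price rises by ps − p* = 170 − 140 = 30.

Buyers gain €36 per unit; sellers gain €30 per unit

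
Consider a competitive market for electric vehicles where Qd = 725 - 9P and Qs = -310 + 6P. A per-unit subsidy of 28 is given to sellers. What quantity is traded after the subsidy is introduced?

Pre-subsidy: 725 - 9P = -310 + 6P gives P* = 69, Q* = 104.
With the subsidy, sellers receive Ps = Pb + 28 for each unit, where Pb is the price buyers pay.
Supply in terms of Pb becomes Qs = -310 + 6(Pb + 28) = -142 + 6Pb. Setting this equal to demand: 725 - 9Pb = -142 + 6Pb, so Pb = 57.8.
Sellers receive Ps = 57.8 + 28 = 85.8; Q' = 725 − 9·57.8 = 204.8.

Q' = 204.8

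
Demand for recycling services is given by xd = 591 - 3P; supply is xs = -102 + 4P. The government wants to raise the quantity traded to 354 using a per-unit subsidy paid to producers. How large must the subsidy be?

Required subsidy s = 35 per unit

At x = 354, invert demand for the buyer price: Pb = (591 − 354)/3 = 79; invert supply for the seller price: Ps = (354 − (-102))/4 = 114.
The subsidy must fill the gap: s = Ps − Pb = 114 − 79 = 35.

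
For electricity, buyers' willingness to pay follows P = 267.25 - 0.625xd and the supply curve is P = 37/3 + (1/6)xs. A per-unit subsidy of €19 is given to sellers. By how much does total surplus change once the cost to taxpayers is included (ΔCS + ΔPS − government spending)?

Net change in total surplus = -€228

Pre-subsidy: 267.25 - 0.625x = 37/3 + (1/6)x gives x* = 322 and P* = 66.
With the subsidy, sellers receive Ps = Pb + 19 for each unit, where Pb is the price buyers pay.
On the curves, Pb = 267.25 - 0.625x and Ps = 37/3 + (1/6)x; the wedge Ps − Pb = 19 gives 37/3 + (1/6)x − (267.25 - 0.625x) = 19, so x' = 346.
Then Pb = 267.25 − 0.625·346 = 51 and Ps = 37/3 + (1/6)·346 = 70.
ΔCS = ½(322 + 346)(66 − 51) = 5010; ΔPS = ½(322 + 346)(70 − 66) = 1336.
Government spending = 19 × 346 = 6574.
Net change = 5010 + 1336 − 6574 = -228. The loss equals the DWL triangle ½·19·24.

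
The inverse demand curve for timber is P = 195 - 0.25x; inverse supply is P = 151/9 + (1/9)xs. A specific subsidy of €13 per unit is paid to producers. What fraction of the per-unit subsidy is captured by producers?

Pre-subsidy: 195 - 0.25x = 151/9 + (1/9)x gives x* = 6416/13 and P* = 931/13.
With the subsidy, sellers receive Ps = Pb + 13 for each unit, where Pb is the price buyers pay.
On the curves, Pb = 195 - 0.25x and Ps = 151/9 + (1/9)x; the wedge Ps − Pb = 13 gives 151/9 + (1/9)x − (195 - 0.25x) = 13, so x' = 6884/13.
Then Pb = 195 − 0.25·(6884/13) = 814/13 and Ps = 151/9 + (1/9)·(6884/13) = 983/13.
Buyers' price falls by P* − Pb = 931/13 − 814/13 = 9; sellers' price rises by Ps − P* = 983/13 − 931/13 = 4.
So producers capture 4/13 = 4/13 of each unit of subsidy.

Producer share = 4/13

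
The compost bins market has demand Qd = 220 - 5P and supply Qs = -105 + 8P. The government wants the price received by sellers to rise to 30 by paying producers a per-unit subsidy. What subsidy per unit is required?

Required subsidy s = 13 per unit

At a seller price of 30, quantity supplied is -105 + 8·30 = 135.
Buyers absorb 135 only when they pay Pb with 220 − 5·Pb = 135, i.e. Pb = 17.
s = Ps − Pb = 30 − 17 = 13.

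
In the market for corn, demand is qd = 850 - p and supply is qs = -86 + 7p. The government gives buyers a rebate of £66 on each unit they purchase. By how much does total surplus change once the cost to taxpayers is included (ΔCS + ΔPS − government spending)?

Net change in total surplus = -£1905.75

Pre-subsidy: 850 - p = -86 + 7p gives p* = 117, q* = 733.
With the rebate, buyers effectively pay pb = ps − 66, where ps is the price sellers receive.
Demand in terms of ps becomes qd = 850 − 1(ps − 66) = 916 - ps. Setting this equal to supply: 916 - ps = -86 + 7ps, so ps = 125.25.
Buyers pay pb = 125.25 − 66 = 59.25; q' = -86 + 7·125.25 = 790.75.
ΔCS = ½(733 + 790.75)(117 − 59.25) = 43998.28125; ΔPS = ½(733 + 790.75)(125.25 − 117) = 6285.46875.
Government spending = 66 × 790.75 = 52189.5.
Net change = 43998.28125 + 6285.46875 − 52189.5 = -1905.75. The loss equals the DWL triangle ½·66·57.75.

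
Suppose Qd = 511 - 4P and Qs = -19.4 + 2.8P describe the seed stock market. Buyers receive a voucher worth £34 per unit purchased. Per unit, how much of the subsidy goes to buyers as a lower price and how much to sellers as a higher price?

Pre-subsidy: 511 - 4P = -19.4 + 2.8P gives P* = 78, Q* = 199.
With the rebate, buyers effectively pay Pb = Ps − 34, where Ps is the price sellers receive.
Demand in terms of Ps becomes Qd = 511 − 4(Ps − 34) = 647 - 4Ps. Setting this equal to supply: 647 - 4Ps = -19.4 + 2.8Ps, so Ps = 98.
Buyers pay Pb = 98 − 34 = 64; Q' = -19.4 + 2.8·98 = 255.
Buyers' price falls by P* − Pb = 78 − 64 = 14; sellers' price rises by Ps − P* = 98 − 78 = 20.

Buyers gain £14 per unit; sellers gain £20 per unit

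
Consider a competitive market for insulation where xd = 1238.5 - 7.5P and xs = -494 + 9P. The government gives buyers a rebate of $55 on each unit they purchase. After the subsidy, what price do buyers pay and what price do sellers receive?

Pre-subsidy: 1238.5 - 7.5P = -494 + 9P gives P* = 105, x* = 451.
With the rebate, buyers effectively pay Pb = Ps − 55, where Ps is the price sellers receive.
Demand in terms of Ps becomes xd = 1238.5 − 7.5(Ps − 55) = 1651 - 7.5Ps. Setting this equal to supply: 1651 - 7.5Ps = -494 + 9Ps, so Ps = 130.
Buyers pay Pb = 130 − 55 = 75; x' = -494 + 9·130 = 676.

Buyers pay $75; sellers receive $130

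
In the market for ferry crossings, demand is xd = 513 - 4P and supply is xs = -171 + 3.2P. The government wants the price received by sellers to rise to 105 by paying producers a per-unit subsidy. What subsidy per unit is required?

At a seller price of 105, quantity supplied is -171 + 3.2·105 = 165.
Buyers absorb 165 only when they pay Pb with 513 − 4·Pb = 165, i.e. Pb = 87.
s = Ps − Pb = 105 − 87 = 18.

Required subsidy s = 18 per unit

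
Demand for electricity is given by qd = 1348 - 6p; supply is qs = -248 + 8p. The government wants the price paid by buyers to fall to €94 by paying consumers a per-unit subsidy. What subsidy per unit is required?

Required subsidy s = €35 per unit

At a buyer price of 94, quantity demanded is 1348 − 6·94 = 784.
Sellers supply 784 only when they receive ps with -248 + 8·ps = 784, i.e. ps = 129.
s = ps − pb = 129 − 94 = 35.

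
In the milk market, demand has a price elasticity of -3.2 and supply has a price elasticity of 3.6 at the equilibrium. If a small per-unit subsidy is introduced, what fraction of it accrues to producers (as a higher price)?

For a small subsidy around the equilibrium, the benefit split depends on the relative slopes, which at a point are proportional to the elasticities.
Buyer share = εs/(εs + |εd|) = 3.6/(3.6 + 3.2) = 9/17; seller share = |εd|/(εs + |εd|) = 8/17.
So producers capture 8/17 of the subsidy.

Producer share = 8/17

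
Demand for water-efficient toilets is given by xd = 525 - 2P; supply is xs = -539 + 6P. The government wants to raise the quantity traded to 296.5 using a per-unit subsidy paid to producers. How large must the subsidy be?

Required subsidy s = 25 per unit

At x = 296.5, invert demand for the buyer price: Pb = (525 − 296.5)/2 = 114.25; invert supply for the seller price: Ps = (296.5 − (-539))/6 = 139.25.
The subsidy must fill the gap: s = Ps − Pb = 139.25 − 114.25 = 25.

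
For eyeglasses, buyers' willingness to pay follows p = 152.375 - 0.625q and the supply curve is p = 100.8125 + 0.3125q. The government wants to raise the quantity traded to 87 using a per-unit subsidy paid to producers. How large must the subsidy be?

Required subsidy s = 30 per unit

At q = 87, from the demand curve buyers pay pb = 152.375 − 0.625·87 = 98; from the supply curve sellers need ps = 100.8125 + 0.3125·87 = 128.
The subsidy must fill the gap: s = ps − pb = 128 − 98 = 30.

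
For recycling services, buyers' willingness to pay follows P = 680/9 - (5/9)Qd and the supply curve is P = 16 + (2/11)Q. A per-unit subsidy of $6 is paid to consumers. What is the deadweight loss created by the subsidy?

Pre-subsidy: 680/9 - (5/9)Q = 16 + (2/11)Q gives Q* = 5896/73 and P* = 2240/73.
With the rebate, buyers effectively pay Pb = Ps − 6, where Ps is the price sellers receive.
On the curves, Pb = 680/9 - (5/9)Q and Ps = 16 + (2/11)Q; the wedge Ps − Pb = 6 gives 16 + (2/11)Q − (680/9 - (5/9)Q) = 6, so Q' = 6490/73.
Then Pb = 680/9 − (5/9)·(6490/73) = 1910/73 and Ps = 16 + (2/11)·(6490/73) = 2348/73.
The subsidy expands output by 6490/73 − 5896/73 = 594/73 past the efficient level; on those units the gap between marginal cost and willingness to pay runs from 0 up to 6.
DWL = ½ × 6 × 594/73 = 1782/73.

Deadweight loss = 1782/73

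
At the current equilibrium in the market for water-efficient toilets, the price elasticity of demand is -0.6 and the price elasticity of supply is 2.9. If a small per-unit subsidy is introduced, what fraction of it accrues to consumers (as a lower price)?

Consumer share = 29/35

For a small subsidy around the equilibrium, the benefit split depends on the relative slopes, which at a point are proportional to the elasticities.
Buyer share = εs/(εs + |εd|) = 2.9/(2.9 + 0.6) = 29/35; seller share = |εd|/(εs + |εd|) = 6/35.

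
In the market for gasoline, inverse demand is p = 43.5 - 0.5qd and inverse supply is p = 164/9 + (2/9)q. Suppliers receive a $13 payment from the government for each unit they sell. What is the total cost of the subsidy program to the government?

Pre-subsidy: 43.5 - 0.5q = 164/9 + (2/9)q gives q* = 35 and p* = 26.
With the subsidy, sellers receive ps = pb + 13 for each unit, where pb is the price buyers pay.
On the curves, pb = 43.5 - 0.5q and ps = 164/9 + (2/9)q; the wedge ps − pb = 13 gives 164/9 + (2/9)q − (43.5 - 0.5q) = 13, so q' = 53.
Then pb = 43.5 − 0.5·53 = 17 and ps = 164/9 + (2/9)·53 = 30.
Government outlay = subsidy × quantity = 13 × 53 = 689.

Government cost = $689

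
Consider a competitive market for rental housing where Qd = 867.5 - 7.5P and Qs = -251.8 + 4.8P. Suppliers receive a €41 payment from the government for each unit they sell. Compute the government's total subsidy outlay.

Pre-subsidy: 867.5 - 7.5P = -251.8 + 4.8P gives P* = 91, Q* = 185.
With the subsidy, sellers receive Ps = Pb + 41 for each unit, where Pb is the price buyers pay.
Supply in terms of Pb becomes Qs = -251.8 + 4.8(Pb + 41) = -55 + 4.8Pb. Setting this equal to demand: 867.5 - 7.5Pb = -55 + 4.8Pb, so Pb = 75.
Sellers receive Ps = 75 + 41 = 116; Q' = 867.5 − 7.5·75 = 305.
Government outlay = subsidy × quantity = 41 × 305 = 12505.

Government cost = €12505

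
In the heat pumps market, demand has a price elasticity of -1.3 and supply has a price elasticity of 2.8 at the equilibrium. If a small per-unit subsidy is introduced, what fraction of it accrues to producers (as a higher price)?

For a small subsidy around the equilibrium, the benefit split depends on the relative slopes, which at a point are proportional to the elasticities.
Buyer share = εs/(εs + |εd|) = 2.8/(2.8 + 1.3) = 28/41; seller share = |εd|/(εs + |εd|) = 13/41.
So producers capture 13/41 of the subsidy.

Producer share = 13/41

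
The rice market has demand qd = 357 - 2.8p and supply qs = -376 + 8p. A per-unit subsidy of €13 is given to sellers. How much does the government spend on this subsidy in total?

Government cost = 68068/27

Pre-subsidy: 357 - 2.8p = -376 + 8p gives p* = 3665/54, q* = 4508/27.
With the subsidy, sellers receive ps = pb + 13 for each unit, where pb is the price buyers pay.
Supply in terms of pb becomes qs = -376 + 8(pb + 13) = -272 + 8pb. Setting this equal to demand: 357 - 2.8pb = -272 + 8pb, so pb = 3145/54.
Sellers receive ps = 3145/54 + 13 = 3847/54; q' = 357 − 2.8·(3145/54) = 5236/27.
Government outlay = subsidy × quantity = 13 × 5236/27 = 68068/27.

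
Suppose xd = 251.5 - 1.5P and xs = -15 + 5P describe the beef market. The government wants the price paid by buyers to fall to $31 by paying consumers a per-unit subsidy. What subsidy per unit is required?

Required subsidy s = $13 per unit

At a buyer price of 31, quantity demanded is 251.5 − 1.5·31 = 205.
Sellers supply 205 only when they receive Ps with -15 + 5·Ps = 205, i.e. Ps = 44.
s = Ps − Pb = 44 − 31 = 13.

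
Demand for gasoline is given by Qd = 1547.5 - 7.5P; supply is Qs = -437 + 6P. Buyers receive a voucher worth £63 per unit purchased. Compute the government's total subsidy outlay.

Pre-subsidy: 1547.5 - 7.5P = -437 + 6P gives P* = 147, Q* = 445.
With the rebate, buyers effectively pay Pb = Ps − 63, where Ps is the price sellers receive.
Demand in terms of Ps becomes Qd = 1547.5 − 7.5(Ps − 63) = 2020 - 7.5Ps. Setting this equal to supply: 2020 - 7.5Ps = -437 + 6Ps, so Ps = 182.
Buyers pay Pb = 182 − 63 = 119; Q' = -437 + 6·182 = 655.
Government outlay = subsidy × quantity = 63 × 655 = 41265.

Government cost = £41265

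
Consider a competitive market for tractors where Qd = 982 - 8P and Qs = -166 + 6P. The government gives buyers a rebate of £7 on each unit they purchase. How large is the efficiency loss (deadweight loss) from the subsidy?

Deadweight loss = £84

Pre-subsidy: 982 - 8P = -166 + 6P gives P* = 82, Q* = 326.
With the rebate, buyers effectively pay Pb = Ps − 7, where Ps is the price sellers receive.
Demand in terms of Ps becomes Qd = 982 − 8(Ps − 7) = 1038 - 8Ps. Setting this equal to supply: 1038 - 8Ps = -166 + 6Ps, so Ps = 86.
Buyers pay Pb = 86 − 7 = 79; Q' = -166 + 6·86 = 350.
The subsidy expands output by 350 − 326 = 24 past the efficient level; on those units the gap between marginal cost and willingness to pay runs from 0 up to 7.
DWL = ½ × 7 × 24 = 84.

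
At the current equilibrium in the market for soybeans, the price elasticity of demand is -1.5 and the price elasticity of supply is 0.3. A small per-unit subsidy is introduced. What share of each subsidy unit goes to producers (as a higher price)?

For a small subsidy around the equilibrium, the benefit split depends on the relative slopes, which at a point are proportional to the elasticities.
Buyer share = εs/(εs + |εd|) = 0.3/(0.3 + 1.5) = 1/6; seller share = |εd|/(εs + |εd|) = 5/6.
So producers capture 5/6 of the subsidy.

Producer share = 5/6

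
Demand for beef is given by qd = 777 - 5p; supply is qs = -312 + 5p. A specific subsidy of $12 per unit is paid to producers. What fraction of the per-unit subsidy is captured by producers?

Pre-subsidy: 777 - 5p = -312 + 5p gives p* = 108.9, q* = 232.5.
With the subsidy, sellers receive ps = pb + 12 for each unit, where pb is the price buyers pay.
Supply in terms of pb becomes qs = -312 + 5(pb + 12) = -252 + 5pb. Setting this equal to demand: 777 - 5pb = -252 + 5pb, so pb = 102.9.
Sellers receive ps = 102.9 + 12 = 114.9; q' = 777 − 5·102.9 = 262.5.
Buyers' price falls by p* − pb = 108.9 − 102.9 = 6; sellers' price rises by ps − p* = 114.9 − 108.9 = 6.
So producers capture 6/12 = 0.5 of each unit of subsidy.

Producer share = 0.5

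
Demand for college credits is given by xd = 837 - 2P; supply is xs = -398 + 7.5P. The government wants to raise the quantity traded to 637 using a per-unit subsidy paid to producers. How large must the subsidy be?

Required subsidy s = 38 per unit

At x = 637, invert demand for the buyer price: Pb = (837 − 637)/2 = 100; invert supply for the seller price: Ps = (637 − (-398))/7.5 = 138.
The subsidy must fill the gap: s = Ps − Pb = 138 − 100 = 38.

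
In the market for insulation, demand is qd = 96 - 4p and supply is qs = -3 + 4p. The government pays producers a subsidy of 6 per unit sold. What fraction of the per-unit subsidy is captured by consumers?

Consumer share = 0.5

Pre-subsidy: 96 - 4p = -3 + 4p gives p* = 12.375, q* = 46.5.
With the subsidy, sellers receive ps = pb + 6 for each unit, where pb is the price buyers pay.
Supply in terms of pb becomes qs = -3 + 4(pb + 6) = 21 + 4pb. Setting this equal to demand: 96 - 4pb = 21 + 4pb, so pb = 9.375.
Sellers receive ps = 9.375 + 6 = 15.375; q' = 96 − 4·9.375 = 58.5.
Buyers' price falls by p* − pb = 12.375 − 9.375 = 3; sellers' price rises by ps − p* = 15.375 − 12.375 = 3.
So consumers capture 3/6 = 0.5 of each unit of subsidy.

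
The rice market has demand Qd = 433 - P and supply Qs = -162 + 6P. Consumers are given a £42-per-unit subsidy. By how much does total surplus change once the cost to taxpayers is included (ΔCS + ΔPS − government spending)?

Net change in total surplus = -£756

Pre-subsidy: 433 - P = -162 + 6P gives P* = 85, Q* = 348.
With the rebate, buyers effectively pay Pb = Ps − 42, where Ps is the price sellers receive.
Demand in terms of Ps becomes Qd = 433 − 1(Ps − 42) = 475 - Ps. Setting this equal to supply: 475 - Ps = -162 + 6Ps, so Ps = 91.
Buyers pay Pb = 91 − 42 = 49; Q' = -162 + 6·91 = 384.
ΔCS = ½(348 + 384)(85 − 49) = 13176; ΔPS = ½(348 + 384)(91 − 85) = 2196.
Government spending = 42 × 384 = 16128.
Net change = 13176 + 2196 − 16128 = -756. The loss equals the DWL triangle ½·42·36.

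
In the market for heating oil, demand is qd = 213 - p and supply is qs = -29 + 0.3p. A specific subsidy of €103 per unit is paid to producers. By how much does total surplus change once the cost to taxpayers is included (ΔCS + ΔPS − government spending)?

Pre-subsidy: 213 - p = -29 + 0.3p gives p* = 2420/13, q* = 349/13.
With the subsidy, sellers receive ps = pb + 103 for each unit, where pb is the price buyers pay.
Supply in terms of pb becomes qs = -29 + 0.3(pb + 103) = 1.9 + 0.3pb. Setting this equal to demand: 213 - pb = 1.9 + 0.3pb, so pb = 2111/13.
Sellers receive ps = 2111/13 + 103 = 3450/13; q' = 213 − 1·(2111/13) = 658/13.
ΔCS = ½(349/13 + 658/13)(2420/13 − 2111/13) = 311163/338; ΔPS = ½(349/13 + 658/13)(3450/13 − 2420/13) = 518605/169.
Government spending = 103 × 658/13 = 67774/13.
Net change = 311163/338 + 518605/169 − 67774/13 = -31827/26. The loss equals the DWL triangle ½·103·309/13.

Net change in total surplus = -31827/26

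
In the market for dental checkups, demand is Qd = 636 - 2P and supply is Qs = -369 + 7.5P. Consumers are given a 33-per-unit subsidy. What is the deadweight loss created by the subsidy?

Deadweight loss = 16335/19

Pre-subsidy: 636 - 2P = -369 + 7.5P gives P* = 2010/19, Q* = 8064/19.
With the rebate, buyers effectively pay Pb = Ps − 33, where Ps is the price sellers receive.
Demand in terms of Ps becomes Qd = 636 − 2(Ps − 33) = 702 - 2Ps. Setting this equal to supply: 702 - 2Ps = -369 + 7.5Ps, so Ps = 2142/19.
Buyers pay Pb = 2142/19 − 33 = 1515/19; Q' = -369 + 7.5·(2142/19) = 9054/19.
The subsidy expands output by 9054/19 − 8064/19 = 990/19 past the efficient level; on those units the gap between marginal cost and willingness to pay runs from 0 up to 33.
DWL = ½ × 33 × 990/19 = 16335/19.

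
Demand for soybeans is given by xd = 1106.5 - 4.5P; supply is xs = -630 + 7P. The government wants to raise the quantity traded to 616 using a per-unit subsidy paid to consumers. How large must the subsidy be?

Required subsidy s = 69 per unit

At x = 616, invert demand for the buyer price: Pb = (1106.5 − 616)/4.5 = 109; invert supply for the seller price: Ps = (616 − (-630))/7 = 178.
The subsidy must fill the gap: s = Ps − Pb = 178 − 109 = 69.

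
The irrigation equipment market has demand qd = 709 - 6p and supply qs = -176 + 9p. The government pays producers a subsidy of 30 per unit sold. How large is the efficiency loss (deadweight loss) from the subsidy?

Pre-subsidy: 709 - 6p = -176 + 9p gives p* = 59, q* = 355.
With the subsidy, sellers receive ps = pb + 30 for each unit, where pb is the price buyers pay.
Supply in terms of pb becomes qs = -176 + 9(pb + 30) = 94 + 9pb. Setting this equal to demand: 709 - 6pb = 94 + 9pb, so pb = 41.
Sellers receive ps = 41 + 30 = 71; q' = 709 − 6·41 = 463.
The subsidy expands output by 463 − 355 = 108 past the efficient level; on those units the gap between marginal cost and willingness to pay runs from 0 up to 30.
DWL = ½ × 30 × 108 = 1620.

Deadweight loss = 1620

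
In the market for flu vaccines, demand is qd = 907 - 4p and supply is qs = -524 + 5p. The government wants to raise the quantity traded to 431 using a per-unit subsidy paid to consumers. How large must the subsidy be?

At q = 431, invert demand for the buyer price: pb = (907 − 431)/4 = 119; invert supply for the seller price: ps = (431 − (-524))/5 = 191.
The subsidy must fill the gap: s = ps − pb = 191 − 119 = 72.

Required subsidy s = 72 per unit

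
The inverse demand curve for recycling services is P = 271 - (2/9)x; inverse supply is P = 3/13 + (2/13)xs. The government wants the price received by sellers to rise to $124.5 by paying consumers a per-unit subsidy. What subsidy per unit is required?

At a seller price of 124.5, quantity supplied is -1.5 + 6.5·124.5 = 807.75.
Buyers absorb 807.75 only when they pay Pb = 271 − (2/9)·807.75 = 91.5.
s = Ps − Pb = 124.5 − 91.5 = 33.

Required subsidy s = $33 per unit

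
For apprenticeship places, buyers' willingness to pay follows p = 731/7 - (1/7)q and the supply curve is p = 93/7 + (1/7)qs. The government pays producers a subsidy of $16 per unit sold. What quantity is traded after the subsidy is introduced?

q' = 375

Pre-subsidy: 731/7 - (1/7)q = 93/7 + (1/7)q gives q* = 319 and p* = 412/7.
With the subsidy, sellers receive ps = pb + 16 for each unit, where pb is the price buyers pay.
On the curves, pb = 731/7 - (1/7)q and ps = 93/7 + (1/7)q; the wedge ps − pb = 16 gives 93/7 + (1/7)q − (731/7 - (1/7)q) = 16, so q' = 375.
Then pb = 731/7 − (1/7)·375 = 356/7 and ps = 93/7 + (1/7)·375 = 468/7.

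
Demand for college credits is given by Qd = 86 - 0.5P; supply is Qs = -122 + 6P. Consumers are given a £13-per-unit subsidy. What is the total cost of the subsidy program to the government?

Pre-subsidy: 86 - 0.5P = -122 + 6P gives P* = 32, Q* = 70.
With the rebate, buyers effectively pay Pb = Ps − 13, where Ps is the price sellers receive.
Demand in terms of Ps becomes Qd = 86 − 0.5(Ps − 13) = 92.5 - 0.5Ps. Setting this equal to supply: 92.5 - 0.5Ps = -122 + 6Ps, so Ps = 33.
Buyers pay Pb = 33 − 13 = 20; Q' = -122 + 6·33 = 76.
Government outlay = subsidy × quantity = 13 × 76 = 988.

Government cost = £988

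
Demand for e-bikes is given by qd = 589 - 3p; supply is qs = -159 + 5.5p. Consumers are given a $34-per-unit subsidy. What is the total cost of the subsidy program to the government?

Pre-subsidy: 589 - 3p = -159 + 5.5p gives p* = 88, q* = 325.
With the rebate, buyers effectively pay pb = ps − 34, where ps is the price sellers receive.
Demand in terms of ps becomes qd = 589 − 3(ps − 34) = 691 - 3ps. Setting this equal to supply: 691 - 3ps = -159 + 5.5ps, so ps = 100.
Buyers pay pb = 100 − 34 = 66; q' = -159 + 5.5·100 = 391.
Government outlay = subsidy × quantity = 34 × 391 = 13294.

Government cost = $13294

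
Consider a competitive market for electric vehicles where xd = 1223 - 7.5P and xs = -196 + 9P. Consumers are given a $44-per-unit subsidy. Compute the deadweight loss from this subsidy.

Deadweight loss = $3960

Pre-subsidy: 1223 - 7.5P = -196 + 9P gives P* = 86, x* = 578.
With the rebate, buyers effectively pay Pb = Ps − 44, where Ps is the price sellers receive.
Demand in terms of Ps becomes xd = 1223 − 7.5(Ps − 44) = 1553 - 7.5Ps. Setting this equal to supply: 1553 - 7.5Ps = -196 + 9Ps, so Ps = 106.
Buyers pay Pb = 106 − 44 = 62; x' = -196 + 9·106 = 758.
The subsidy expands output by 758 − 578 = 180 past the efficient level; on those units the gap between marginal cost and willingness to pay runs from 0 up to 44.
DWL = ½ × 44 × 180 = 3960.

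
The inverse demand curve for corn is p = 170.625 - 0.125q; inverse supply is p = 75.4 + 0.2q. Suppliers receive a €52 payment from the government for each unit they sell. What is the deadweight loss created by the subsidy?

Deadweight loss = €4160

Pre-subsidy: 170.625 - 0.125q = 75.4 + 0.2q gives q* = 293 and p* = 134.
With the subsidy, sellers receive ps = pb + 52 for each unit, where pb is the price buyers pay.
On the curves, pb = 170.625 - 0.125q and ps = 75.4 + 0.2q; the wedge ps − pb = 52 gives 75.4 + 0.2q − (170.625 - 0.125q) = 52, so q' = 453.
Then pb = 170.625 − 0.125·453 = 114 and ps = 75.4 + 0.2·453 = 166.
The subsidy expands output by 453 − 293 = 160 past the efficient level; on those units the gap between marginal cost and willingness to pay runs from 0 up to 52.
DWL = ½ × 52 × 160 = 4160.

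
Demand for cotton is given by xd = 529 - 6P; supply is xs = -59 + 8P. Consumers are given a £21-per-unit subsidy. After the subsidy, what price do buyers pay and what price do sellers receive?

Buyers pay £30; sellers receive £51

Pre-subsidy: 529 - 6P = -59 + 8P gives P* = 42, x* = 277.
With the rebate, buyers effectively pay Pb = Ps − 21, where Ps is the price sellers receive.
Demand in terms of Ps becomes xd = 529 − 6(Ps − 21) = 655 - 6Ps. Setting this equal to supply: 655 - 6Ps = -59 + 8Ps, so Ps = 51.
Buyers pay Pb = 51 − 21 = 30; x' = -59 + 8·51 = 349.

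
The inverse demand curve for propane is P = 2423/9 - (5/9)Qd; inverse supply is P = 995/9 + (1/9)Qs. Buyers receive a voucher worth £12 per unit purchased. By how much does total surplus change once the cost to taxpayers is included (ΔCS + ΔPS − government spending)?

Pre-subsidy: 2423/9 - (5/9)Q = 995/9 + (1/9)Q gives Q* = 238 and P* = 137.
With the rebate, buyers effectively pay Pb = Ps − 12, where Ps is the price sellers receive.
On the curves, Pb = 2423/9 - (5/9)Q and Ps = 995/9 + (1/9)Q; the wedge Ps − Pb = 12 gives 995/9 + (1/9)Q − (2423/9 - (5/9)Q) = 12, so Q' = 256.
Then Pb = 2423/9 − (5/9)·256 = 127 and Ps = 995/9 + (1/9)·256 = 139.
ΔCS = ½(238 + 256)(137 − 127) = 2470; ΔPS = ½(238 + 256)(139 − 137) = 494.
Government spending = 12 × 256 = 3072.
Net change = 2470 + 494 − 3072 = -108. The loss equals the DWL triangle ½·12·18.

Net change in total surplus = -£108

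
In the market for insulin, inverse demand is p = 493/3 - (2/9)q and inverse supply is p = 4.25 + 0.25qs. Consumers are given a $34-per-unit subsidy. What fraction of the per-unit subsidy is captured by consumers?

Pre-subsidy: 493/3 - (2/9)q = 4.25 + 0.25q gives q* = 339 and p* = 89.
With the rebate, buyers effectively pay pb = ps − 34, where ps is the price sellers receive.
On the curves, pb = 493/3 - (2/9)q and ps = 4.25 + 0.25q; the wedge ps − pb = 34 gives 4.25 + 0.25q − (493/3 - (2/9)q) = 34, so q' = 411.
Then pb = 493/3 − (2/9)·411 = 73 and ps = 4.25 + 0.25·411 = 107.
Buyers' price falls by p* − pb = 89 − 73 = 16; sellers' price rises by ps − p* = 107 − 89 = 18.
So consumers capture 16/34 = 8/17 of each unit of subsidy.

Consumer share = 8/17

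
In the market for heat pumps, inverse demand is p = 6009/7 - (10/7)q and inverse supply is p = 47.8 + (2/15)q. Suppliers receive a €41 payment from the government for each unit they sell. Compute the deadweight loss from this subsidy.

Deadweight loss = €538.125

Pre-subsidy: 6009/7 - (10/7)q = 47.8 + (2/15)q gives q* = 519 and p* = 117.
With the subsidy, sellers receive ps = pb + 41 for each unit, where pb is the price buyers pay.
On the curves, pb = 6009/7 - (10/7)q and ps = 47.8 + (2/15)q; the wedge ps − pb = 41 gives 47.8 + (2/15)q − (6009/7 - (10/7)q) = 41, so q' = 545.25.
Then pb = 6009/7 − (10/7)·545.25 = 79.5 and ps = 47.8 + (2/15)·545.25 = 120.5.
The subsidy expands output by 545.25 − 519 = 26.25 past the efficient level; on those units the gap between marginal cost and willingness to pay runs from 0 up to 41.
DWL = ½ × 41 × 26.25 = 538.125.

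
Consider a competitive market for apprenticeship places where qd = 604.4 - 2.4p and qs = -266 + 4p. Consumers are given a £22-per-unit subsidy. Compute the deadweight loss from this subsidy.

Deadweight loss = £363

Pre-subsidy: 604.4 - 2.4p = -266 + 4p gives p* = 136, q* = 278.
With the rebate, buyers effectively pay pb = ps − 22, where ps is the price sellers receive.
Demand in terms of ps becomes qd = 604.4 − 2.4(ps − 22) = 657.2 - 2.4ps. Setting this equal to supply: 657.2 - 2.4ps = -266 + 4ps, so ps = 144.25.
Buyers pay pb = 144.25 − 22 = 122.25; q' = -266 + 4·144.25 = 311.
The subsidy expands output by 311 − 278 = 33 past the efficient level; on those units the gap between marginal cost and willingness to pay runs from 0 up to 22.
DWL = ½ × 22 × 33 = 363.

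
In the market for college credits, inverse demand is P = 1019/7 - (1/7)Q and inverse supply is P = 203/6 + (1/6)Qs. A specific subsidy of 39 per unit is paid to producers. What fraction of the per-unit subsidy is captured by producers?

Producer share = 7/13

Pre-subsidy: 1019/7 - (1/7)Q = 203/6 + (1/6)Q gives Q* = 361 and P* = 94.
With the subsidy, sellers receive Ps = Pb + 39 for each unit, where Pb is the price buyers pay.
On the curves, Pb = 1019/7 - (1/7)Q and Ps = 203/6 + (1/6)Q; the wedge Ps − Pb = 39 gives 203/6 + (1/6)Q − (1019/7 - (1/7)Q) = 39, so Q' = 487.
Then Pb = 1019/7 − (1/7)·487 = 76 and Ps = 203/6 + (1/6)·487 = 115.
Buyers' price falls by P* − Pb = 94 − 76 = 18; sellers' price rises by Ps − P* = 115 − 94 = 21.
So producers capture 21/39 = 7/13 of each unit of subsidy.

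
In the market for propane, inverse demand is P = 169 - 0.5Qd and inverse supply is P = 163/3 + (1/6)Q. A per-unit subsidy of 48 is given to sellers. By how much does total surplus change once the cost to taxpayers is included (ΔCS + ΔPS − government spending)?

Net change in total surplus = -1728

Pre-subsidy: 169 - 0.5Q = 163/3 + (1/6)Q gives Q* = 172 and P* = 83.
With the subsidy, sellers receive Ps = Pb + 48 for each unit, where Pb is the price buyers pay.
On the curves, Pb = 169 - 0.5Q and Ps = 163/3 + (1/6)Q; the wedge Ps − Pb = 48 gives 163/3 + (1/6)Q − (169 - 0.5Q) = 48, so Q' = 244.
Then Pb = 169 − 0.5·244 = 47 and Ps = 163/3 + (1/6)·244 = 95.
ΔCS = ½(172 + 244)(83 − 47) = 7488; ΔPS = ½(172 + 244)(95 − 83) = 2496.
Government spending = 48 × 244 = 11712.
Net change = 7488 + 2496 − 11712 = -1728. The loss equals the DWL triangle ½·48·72.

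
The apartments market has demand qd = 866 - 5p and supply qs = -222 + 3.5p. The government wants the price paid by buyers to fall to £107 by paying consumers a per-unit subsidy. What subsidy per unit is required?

Required subsidy s = £51 per unit

At a buyer price of 107, quantity demanded is 866 − 5·107 = 331.
Sellers supply 331 only when they receive ps with -222 + 3.5·ps = 331, i.e. ps = 158.
s = ps − pb = 158 − 107 = 51.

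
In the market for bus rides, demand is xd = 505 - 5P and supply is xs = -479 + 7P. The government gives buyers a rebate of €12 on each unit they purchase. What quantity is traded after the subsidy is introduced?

Pre-subsidy: 505 - 5P = -479 + 7P gives P* = 82, x* = 95.
With the rebate, buyers effectively pay Pb = Ps − 12, where Ps is the price sellers receive.
Demand in terms of Ps becomes xd = 505 − 5(Ps − 12) = 565 - 5Ps. Setting this equal to supply: 565 - 5Ps = -479 + 7Ps, so Ps = 87.
Buyers pay Pb = 87 − 12 = 75; x' = -479 + 7·87 = 130.

x' = 130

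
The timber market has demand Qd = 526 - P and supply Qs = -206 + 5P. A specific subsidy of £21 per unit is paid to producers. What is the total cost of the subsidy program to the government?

Pre-subsidy: 526 - P = -206 + 5P gives P* = 122, Q* = 404.
With the subsidy, sellers receive Ps = Pb + 21 for each unit, where Pb is the price buyers pay.
Supply in terms of Pb becomes Qs = -206 + 5(Pb + 21) = -101 + 5Pb. Setting this equal to demand: 526 - Pb = -101 + 5Pb, so Pb = 104.5.
Sellers receive Ps = 104.5 + 21 = 125.5; Q' = 526 − 1·104.5 = 421.5.
Government outlay = subsidy × quantity = 21 × 421.5 = 8851.5.

Government cost = £8851.5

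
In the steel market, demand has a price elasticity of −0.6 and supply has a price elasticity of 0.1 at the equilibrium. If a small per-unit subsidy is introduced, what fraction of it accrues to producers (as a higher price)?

For a small subsidy around the equilibrium, the benefit split depends on the relative slopes, which at a point are proportional to the elasticities.
Buyer share = εs/(εs + |εd|) = 0.1/(0.1 + 0.6) = 1/7; seller share = |εd|/(εs + |εd|) = 6/7.
So producers capture 6/7 of the subsidy.

Producer share = 6/7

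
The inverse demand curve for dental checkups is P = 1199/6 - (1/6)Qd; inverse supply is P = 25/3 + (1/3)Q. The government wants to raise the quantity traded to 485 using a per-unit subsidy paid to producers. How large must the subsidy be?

Required subsidy s = 51 per unit

At Q = 485, from the demand curve buyers pay Pb = 1199/6 − (1/6)·485 = 119; from the supply curve sellers need Ps = 25/3 + (1/3)·485 = 170.
The subsidy must fill the gap: s = Ps − Pb = 170 − 119 = 51.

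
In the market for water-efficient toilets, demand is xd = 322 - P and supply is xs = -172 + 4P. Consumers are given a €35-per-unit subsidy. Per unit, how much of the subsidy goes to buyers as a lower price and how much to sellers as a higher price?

Pre-subsidy: 322 - P = -172 + 4P gives P* = 98.8, x* = 223.2.
With the rebate, buyers effectively pay Pb = Ps − 35, where Ps is the price sellers receive.
Demand in terms of Ps becomes xd = 322 − 1(Ps − 35) = 357 - Ps. Setting this equal to supply: 357 - Ps = -172 + 4Ps, so Ps = 105.8.
Buyers pay Pb = 105.8 − 35 = 70.8; x' = -172 + 4·105.8 = 251.2.
Buyers' price falls by P* − Pb = 98.8 − 70.8 = 28; sellers' price rises by Ps − P* = 105.8 − 98.8 = 7.

Buyers gain €28 per unit; sellers gain €7 per unit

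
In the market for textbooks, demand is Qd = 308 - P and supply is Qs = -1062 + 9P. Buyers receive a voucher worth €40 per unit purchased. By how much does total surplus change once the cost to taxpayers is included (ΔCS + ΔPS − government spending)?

Net change in total surplus = -€720

Pre-subsidy: 308 - P = -1062 + 9P gives P* = 137, Q* = 171.
With the rebate, buyers effectively pay Pb = Ps − 40, where Ps is the price sellers receive.
Demand in terms of Ps becomes Qd = 308 − 1(Ps − 40) = 348 - Ps. Setting this equal to supply: 348 - Ps = -1062 + 9Ps, so Ps = 141.
Buyers pay Pb = 141 − 40 = 101; Q' = -1062 + 9·141 = 207.
ΔCS = ½(171 + 207)(137 − 101) = 6804; ΔPS = ½(171 + 207)(141 − 137) = 756.
Government spending = 40 × 207 = 8280.
Net change = 6804 + 756 − 8280 = -720. The loss equals the DWL triangle ½·40·36.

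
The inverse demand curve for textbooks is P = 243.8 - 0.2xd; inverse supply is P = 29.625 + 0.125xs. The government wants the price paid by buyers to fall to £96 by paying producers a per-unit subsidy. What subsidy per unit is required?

Required subsidy s = £26 per unit

At a buyer price of 96, quantity demanded is 1219 − 5·96 = 739.
Sellers supply 739 only when they receive Ps = 29.625 + 0.125·739 = 122.
s = Ps − Pb = 122 − 96 = 26.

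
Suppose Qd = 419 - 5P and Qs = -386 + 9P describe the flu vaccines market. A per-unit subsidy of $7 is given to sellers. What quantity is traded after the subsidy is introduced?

Q' = 154

Pre-subsidy: 419 - 5P = -386 + 9P gives P* = 57.5, Q* = 131.5.
With the subsidy, sellers receive Ps = Pb + 7 for each unit, where Pb is the price buyers pay.
Supply in terms of Pb becomes Qs = -386 + 9(Pb + 7) = -323 + 9Pb. Setting this equal to demand: 419 - 5Pb = -323 + 9Pb, so Pb = 53.
Sellers receive Ps = 53 + 7 = 60; Q' = 419 − 5·53 = 154.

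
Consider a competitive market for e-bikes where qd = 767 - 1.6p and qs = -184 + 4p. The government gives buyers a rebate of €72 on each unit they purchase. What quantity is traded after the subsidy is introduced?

q' = 4043/7

Pre-subsidy: 767 - 1.6p = -184 + 4p gives p* = 4755/28, q* = 3467/7.
With the rebate, buyers effectively pay pb = ps − 72, where ps is the price sellers receive.
Demand in terms of ps becomes qd = 767 − 1.6(ps − 72) = 882.2 - 1.6ps. Setting this equal to supply: 882.2 - 1.6ps = -184 + 4ps, so ps = 5331/28.
Buyers pay pb = 5331/28 − 72 = 3315/28; q' = -184 + 4·(5331/28) = 4043/7.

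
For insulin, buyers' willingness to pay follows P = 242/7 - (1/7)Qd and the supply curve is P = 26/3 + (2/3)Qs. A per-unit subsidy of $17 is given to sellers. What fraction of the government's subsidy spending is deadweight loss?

Pre-subsidy: 242/7 - (1/7)Q = 26/3 + (2/3)Q gives Q* = 32 and P* = 30.
With the subsidy, sellers receive Ps = Pb + 17 for each unit, where Pb is the price buyers pay.
On the curves, Pb = 242/7 - (1/7)Q and Ps = 26/3 + (2/3)Q; the wedge Ps − Pb = 17 gives 26/3 + (2/3)Q − (242/7 - (1/7)Q) = 17, so Q' = 53.
Then Pb = 242/7 − (1/7)·53 = 27 and Ps = 26/3 + (2/3)·53 = 44.
ΔCS = ½(32 + 53)(30 − 27) = 127.5; ΔPS = ½(32 + 53)(44 − 30) = 595.
Government spending = 17 × 53 = 901.
DWL = ½ × 17 × (53 − 32) = 178.5; fraction = 178.5 / 901 = 21/106.

DWL / government spending = 21/106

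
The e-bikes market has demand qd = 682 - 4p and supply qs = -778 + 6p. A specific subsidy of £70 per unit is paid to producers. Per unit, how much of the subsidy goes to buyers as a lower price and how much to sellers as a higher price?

Pre-subsidy: 682 - 4p = -778 + 6p gives p* = 146, q* = 98.
With the subsidy, sellers receive ps = pb + 70 for each unit, where pb is the price buyers pay.
Supply in terms of pb becomes qs = -778 + 6(pb + 70) = -358 + 6pb. Setting this equal to demand: 682 - 4pb = -358 + 6pb, so pb = 104.
Sellers receive ps = 104 + 70 = 174; q' = 682 − 4·104 = 266.
Buyers' price falls by p* − pb = 146 − 104 = 42; sellers' price rises by ps − p* = 174 − 146 = 28.

Buyers gain £42 per unit; sellers gain £28 per unit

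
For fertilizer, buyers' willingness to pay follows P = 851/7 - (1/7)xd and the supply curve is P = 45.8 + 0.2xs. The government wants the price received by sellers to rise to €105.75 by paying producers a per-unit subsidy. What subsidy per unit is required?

Required subsidy s = €27 per unit

At a seller price of 105.75, quantity supplied is -229 + 5·105.75 = 299.75.
Buyers absorb 299.75 only when they pay Pb = 851/7 − (1/7)·299.75 = 78.75.
s = Ps − Pb = 105.75 − 78.75 = 27.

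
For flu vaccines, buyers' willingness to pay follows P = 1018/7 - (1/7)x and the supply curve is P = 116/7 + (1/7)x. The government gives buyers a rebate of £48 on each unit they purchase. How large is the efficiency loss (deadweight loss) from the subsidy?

Deadweight loss = £4032

Pre-subsidy: 1018/7 - (1/7)x = 116/7 + (1/7)x gives x* = 451 and P* = 81.
With the rebate, buyers effectively pay Pb = Ps − 48, where Ps is the price sellers receive.
On the curves, Pb = 1018/7 - (1/7)x and Ps = 116/7 + (1/7)x; the wedge Ps − Pb = 48 gives 116/7 + (1/7)x − (1018/7 - (1/7)x) = 48, so x' = 619.
Then Pb = 1018/7 − (1/7)·619 = 57 and Ps = 116/7 + (1/7)·619 = 105.
The subsidy expands output by 619 − 451 = 168 past the efficient level; on those units the gap between marginal cost and willingness to pay runs from 0 up to 48.
DWL = ½ × 48 × 168 = 4032.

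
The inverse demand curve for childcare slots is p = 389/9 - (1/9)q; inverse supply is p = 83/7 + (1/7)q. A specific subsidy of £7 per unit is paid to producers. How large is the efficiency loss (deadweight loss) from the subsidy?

Pre-subsidy: 389/9 - (1/9)q = 83/7 + (1/7)q gives q* = 123.5 and p* = 29.5.
With the subsidy, sellers receive ps = pb + 7 for each unit, where pb is the price buyers pay.
On the curves, pb = 389/9 - (1/9)q and ps = 83/7 + (1/7)q; the wedge ps − pb = 7 gives 83/7 + (1/7)q − (389/9 - (1/9)q) = 7, so q' = 151.0625.
Then pb = 389/9 − (1/9)·151.0625 = 26.4375 and ps = 83/7 + (1/7)·151.0625 = 33.4375.
The subsidy expands output by 151.0625 − 123.5 = 27.5625 past the efficient level; on those units the gap between marginal cost and willingness to pay runs from 0 up to 7.
DWL = ½ × 7 × 27.5625 = 96.46875.

Deadweight loss = £96.46875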